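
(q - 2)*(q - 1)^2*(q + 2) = q^4 - 2*q^3 - 3*q^2 + 8*q - 4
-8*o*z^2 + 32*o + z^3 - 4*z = (-8*o + z)*(z - 2)*(z + 2)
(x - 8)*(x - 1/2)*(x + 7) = x^3 - 3*x^2/2 - 111*x/2 + 28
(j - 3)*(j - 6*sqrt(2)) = j^2 - 6*sqrt(2)*j - 3*j + 18*sqrt(2)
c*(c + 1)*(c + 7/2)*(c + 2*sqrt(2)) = c^4 + 2*sqrt(2)*c^3 + 9*c^3/2 + 7*c^2/2 + 9*sqrt(2)*c^2 + 7*sqrt(2)*c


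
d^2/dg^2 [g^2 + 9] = 2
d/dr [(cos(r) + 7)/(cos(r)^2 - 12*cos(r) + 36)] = (cos(r) + 20)*sin(r)/(cos(r) - 6)^3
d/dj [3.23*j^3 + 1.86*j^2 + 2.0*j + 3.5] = 9.69*j^2 + 3.72*j + 2.0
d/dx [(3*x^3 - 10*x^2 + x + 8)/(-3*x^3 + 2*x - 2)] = 2*(-15*x^4 + 9*x^3 + 17*x^2 + 20*x - 9)/(9*x^6 - 12*x^4 + 12*x^3 + 4*x^2 - 8*x + 4)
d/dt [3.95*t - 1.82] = 3.95000000000000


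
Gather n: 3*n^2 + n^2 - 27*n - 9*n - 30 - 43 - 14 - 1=4*n^2 - 36*n - 88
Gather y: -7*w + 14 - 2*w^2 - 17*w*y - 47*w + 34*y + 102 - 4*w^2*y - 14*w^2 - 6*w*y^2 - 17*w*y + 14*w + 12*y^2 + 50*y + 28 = -16*w^2 - 40*w + y^2*(12 - 6*w) + y*(-4*w^2 - 34*w + 84) + 144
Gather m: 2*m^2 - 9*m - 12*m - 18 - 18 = 2*m^2 - 21*m - 36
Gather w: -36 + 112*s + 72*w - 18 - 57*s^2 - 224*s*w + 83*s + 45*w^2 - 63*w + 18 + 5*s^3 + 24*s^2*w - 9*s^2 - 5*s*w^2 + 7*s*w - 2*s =5*s^3 - 66*s^2 + 193*s + w^2*(45 - 5*s) + w*(24*s^2 - 217*s + 9) - 36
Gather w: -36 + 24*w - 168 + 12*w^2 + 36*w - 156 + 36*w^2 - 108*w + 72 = 48*w^2 - 48*w - 288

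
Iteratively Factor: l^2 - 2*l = (l)*(l - 2)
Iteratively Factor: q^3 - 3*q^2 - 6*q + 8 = (q - 1)*(q^2 - 2*q - 8) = (q - 1)*(q + 2)*(q - 4)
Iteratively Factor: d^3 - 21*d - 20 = (d - 5)*(d^2 + 5*d + 4) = (d - 5)*(d + 1)*(d + 4)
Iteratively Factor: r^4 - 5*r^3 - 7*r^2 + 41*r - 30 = (r - 1)*(r^3 - 4*r^2 - 11*r + 30) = (r - 5)*(r - 1)*(r^2 + r - 6) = (r - 5)*(r - 2)*(r - 1)*(r + 3)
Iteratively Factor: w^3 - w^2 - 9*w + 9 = (w + 3)*(w^2 - 4*w + 3) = (w - 3)*(w + 3)*(w - 1)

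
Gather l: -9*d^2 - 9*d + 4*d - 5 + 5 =-9*d^2 - 5*d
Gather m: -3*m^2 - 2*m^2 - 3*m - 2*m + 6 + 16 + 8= -5*m^2 - 5*m + 30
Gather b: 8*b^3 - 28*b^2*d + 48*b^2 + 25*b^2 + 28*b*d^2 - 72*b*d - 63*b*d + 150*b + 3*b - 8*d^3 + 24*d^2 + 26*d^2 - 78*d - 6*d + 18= 8*b^3 + b^2*(73 - 28*d) + b*(28*d^2 - 135*d + 153) - 8*d^3 + 50*d^2 - 84*d + 18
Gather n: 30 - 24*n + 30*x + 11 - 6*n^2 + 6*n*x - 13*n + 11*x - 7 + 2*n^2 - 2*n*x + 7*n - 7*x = -4*n^2 + n*(4*x - 30) + 34*x + 34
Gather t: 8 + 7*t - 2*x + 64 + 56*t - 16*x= 63*t - 18*x + 72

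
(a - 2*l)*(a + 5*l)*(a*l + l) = a^3*l + 3*a^2*l^2 + a^2*l - 10*a*l^3 + 3*a*l^2 - 10*l^3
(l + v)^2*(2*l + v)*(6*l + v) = 12*l^4 + 32*l^3*v + 29*l^2*v^2 + 10*l*v^3 + v^4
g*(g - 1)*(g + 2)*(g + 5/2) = g^4 + 7*g^3/2 + g^2/2 - 5*g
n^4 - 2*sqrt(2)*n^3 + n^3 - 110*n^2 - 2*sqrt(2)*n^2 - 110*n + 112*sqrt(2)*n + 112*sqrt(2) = (n + 1)*(n - 8*sqrt(2))*(n - sqrt(2))*(n + 7*sqrt(2))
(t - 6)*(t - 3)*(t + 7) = t^3 - 2*t^2 - 45*t + 126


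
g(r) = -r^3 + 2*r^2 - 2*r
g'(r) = -3*r^2 + 4*r - 2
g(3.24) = -19.50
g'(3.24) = -20.53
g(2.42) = -7.30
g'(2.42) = -9.89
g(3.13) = -17.33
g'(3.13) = -18.87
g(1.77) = -2.82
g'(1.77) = -4.32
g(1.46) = -1.77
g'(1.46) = -2.55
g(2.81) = -12.02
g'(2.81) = -14.45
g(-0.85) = 3.76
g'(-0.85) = -7.57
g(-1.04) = 5.37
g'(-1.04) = -9.40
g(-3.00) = 51.00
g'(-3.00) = -41.00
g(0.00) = 0.00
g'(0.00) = -2.00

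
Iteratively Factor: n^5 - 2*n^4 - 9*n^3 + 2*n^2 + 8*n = (n - 1)*(n^4 - n^3 - 10*n^2 - 8*n) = n*(n - 1)*(n^3 - n^2 - 10*n - 8) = n*(n - 1)*(n + 1)*(n^2 - 2*n - 8) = n*(n - 4)*(n - 1)*(n + 1)*(n + 2)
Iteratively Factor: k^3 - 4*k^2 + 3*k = (k - 1)*(k^2 - 3*k) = (k - 3)*(k - 1)*(k)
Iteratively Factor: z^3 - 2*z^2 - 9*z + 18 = (z - 2)*(z^2 - 9) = (z - 3)*(z - 2)*(z + 3)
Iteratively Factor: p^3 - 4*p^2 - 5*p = (p + 1)*(p^2 - 5*p) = p*(p + 1)*(p - 5)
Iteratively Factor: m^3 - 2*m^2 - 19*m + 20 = (m - 1)*(m^2 - m - 20) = (m - 5)*(m - 1)*(m + 4)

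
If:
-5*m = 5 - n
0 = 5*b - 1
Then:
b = 1/5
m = n/5 - 1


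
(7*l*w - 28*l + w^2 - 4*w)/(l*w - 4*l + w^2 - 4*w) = (7*l + w)/(l + w)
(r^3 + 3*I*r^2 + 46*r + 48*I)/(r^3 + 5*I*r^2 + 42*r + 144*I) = (r + I)/(r + 3*I)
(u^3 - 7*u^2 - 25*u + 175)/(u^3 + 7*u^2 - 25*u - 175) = (u - 7)/(u + 7)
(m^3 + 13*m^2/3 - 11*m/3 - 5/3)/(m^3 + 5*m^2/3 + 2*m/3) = (3*m^3 + 13*m^2 - 11*m - 5)/(m*(3*m^2 + 5*m + 2))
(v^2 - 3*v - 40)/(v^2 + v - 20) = (v - 8)/(v - 4)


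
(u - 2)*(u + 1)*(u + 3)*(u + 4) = u^4 + 6*u^3 + 3*u^2 - 26*u - 24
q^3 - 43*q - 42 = (q - 7)*(q + 1)*(q + 6)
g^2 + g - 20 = (g - 4)*(g + 5)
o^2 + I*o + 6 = (o - 2*I)*(o + 3*I)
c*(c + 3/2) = c^2 + 3*c/2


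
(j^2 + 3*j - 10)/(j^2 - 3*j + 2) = (j + 5)/(j - 1)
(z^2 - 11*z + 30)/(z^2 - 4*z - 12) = (z - 5)/(z + 2)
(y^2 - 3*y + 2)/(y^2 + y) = (y^2 - 3*y + 2)/(y*(y + 1))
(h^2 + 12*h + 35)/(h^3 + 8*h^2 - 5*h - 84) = (h + 5)/(h^2 + h - 12)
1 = 1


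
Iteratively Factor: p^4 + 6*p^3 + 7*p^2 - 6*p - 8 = (p + 1)*(p^3 + 5*p^2 + 2*p - 8) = (p + 1)*(p + 4)*(p^2 + p - 2) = (p - 1)*(p + 1)*(p + 4)*(p + 2)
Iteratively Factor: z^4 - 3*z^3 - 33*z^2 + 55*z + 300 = (z - 5)*(z^3 + 2*z^2 - 23*z - 60) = (z - 5)*(z + 3)*(z^2 - z - 20) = (z - 5)*(z + 3)*(z + 4)*(z - 5)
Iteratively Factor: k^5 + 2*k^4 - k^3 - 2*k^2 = (k + 1)*(k^4 + k^3 - 2*k^2) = k*(k + 1)*(k^3 + k^2 - 2*k) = k^2*(k + 1)*(k^2 + k - 2) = k^2*(k + 1)*(k + 2)*(k - 1)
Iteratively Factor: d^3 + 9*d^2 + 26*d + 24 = (d + 4)*(d^2 + 5*d + 6) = (d + 2)*(d + 4)*(d + 3)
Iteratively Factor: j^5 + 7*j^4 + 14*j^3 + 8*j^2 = (j + 4)*(j^4 + 3*j^3 + 2*j^2) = (j + 1)*(j + 4)*(j^3 + 2*j^2) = (j + 1)*(j + 2)*(j + 4)*(j^2) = j*(j + 1)*(j + 2)*(j + 4)*(j)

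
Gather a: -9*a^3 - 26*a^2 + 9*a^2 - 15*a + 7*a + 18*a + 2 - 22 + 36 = -9*a^3 - 17*a^2 + 10*a + 16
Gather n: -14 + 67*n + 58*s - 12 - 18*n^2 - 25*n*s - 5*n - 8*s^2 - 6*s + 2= -18*n^2 + n*(62 - 25*s) - 8*s^2 + 52*s - 24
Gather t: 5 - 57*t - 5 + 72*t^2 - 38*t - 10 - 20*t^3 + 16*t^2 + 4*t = -20*t^3 + 88*t^2 - 91*t - 10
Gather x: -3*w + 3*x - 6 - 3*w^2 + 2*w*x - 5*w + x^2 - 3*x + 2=-3*w^2 + 2*w*x - 8*w + x^2 - 4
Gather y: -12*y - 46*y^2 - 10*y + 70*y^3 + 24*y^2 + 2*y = 70*y^3 - 22*y^2 - 20*y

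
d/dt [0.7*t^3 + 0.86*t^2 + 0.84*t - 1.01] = 2.1*t^2 + 1.72*t + 0.84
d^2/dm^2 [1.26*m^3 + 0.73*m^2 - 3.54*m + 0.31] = 7.56*m + 1.46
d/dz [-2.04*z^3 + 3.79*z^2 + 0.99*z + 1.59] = -6.12*z^2 + 7.58*z + 0.99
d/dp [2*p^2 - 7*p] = 4*p - 7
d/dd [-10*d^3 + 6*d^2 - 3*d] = -30*d^2 + 12*d - 3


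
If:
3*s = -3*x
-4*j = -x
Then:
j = x/4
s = -x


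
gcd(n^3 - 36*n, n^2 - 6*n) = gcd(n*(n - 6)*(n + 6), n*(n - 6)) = n^2 - 6*n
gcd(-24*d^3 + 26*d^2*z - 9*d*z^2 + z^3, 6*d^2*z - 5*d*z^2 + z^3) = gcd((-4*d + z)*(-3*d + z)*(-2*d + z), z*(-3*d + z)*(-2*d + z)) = 6*d^2 - 5*d*z + z^2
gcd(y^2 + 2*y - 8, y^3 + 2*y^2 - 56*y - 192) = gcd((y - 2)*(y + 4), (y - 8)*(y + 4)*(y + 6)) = y + 4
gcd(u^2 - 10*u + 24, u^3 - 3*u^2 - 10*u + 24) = u - 4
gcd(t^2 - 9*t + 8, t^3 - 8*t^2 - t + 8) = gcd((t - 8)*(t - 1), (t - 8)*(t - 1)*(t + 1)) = t^2 - 9*t + 8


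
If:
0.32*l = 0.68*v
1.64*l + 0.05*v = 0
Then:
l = 0.00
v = 0.00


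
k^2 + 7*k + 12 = (k + 3)*(k + 4)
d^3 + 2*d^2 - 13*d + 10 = (d - 2)*(d - 1)*(d + 5)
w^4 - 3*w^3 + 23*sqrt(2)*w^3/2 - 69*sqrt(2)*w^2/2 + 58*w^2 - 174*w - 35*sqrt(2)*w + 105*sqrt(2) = (w - 3)*(w - sqrt(2)/2)*(w + 5*sqrt(2))*(w + 7*sqrt(2))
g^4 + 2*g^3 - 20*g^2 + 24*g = g*(g - 2)^2*(g + 6)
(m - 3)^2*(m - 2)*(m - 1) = m^4 - 9*m^3 + 29*m^2 - 39*m + 18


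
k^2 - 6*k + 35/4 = (k - 7/2)*(k - 5/2)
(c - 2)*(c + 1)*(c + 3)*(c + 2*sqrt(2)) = c^4 + 2*c^3 + 2*sqrt(2)*c^3 - 5*c^2 + 4*sqrt(2)*c^2 - 10*sqrt(2)*c - 6*c - 12*sqrt(2)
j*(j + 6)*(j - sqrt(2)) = j^3 - sqrt(2)*j^2 + 6*j^2 - 6*sqrt(2)*j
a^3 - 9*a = a*(a - 3)*(a + 3)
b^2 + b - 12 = (b - 3)*(b + 4)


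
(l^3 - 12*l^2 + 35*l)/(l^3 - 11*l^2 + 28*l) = (l - 5)/(l - 4)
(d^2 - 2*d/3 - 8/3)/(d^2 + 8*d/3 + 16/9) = 3*(d - 2)/(3*d + 4)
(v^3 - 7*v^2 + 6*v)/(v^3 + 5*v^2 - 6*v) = (v - 6)/(v + 6)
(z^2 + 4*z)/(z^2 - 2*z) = (z + 4)/(z - 2)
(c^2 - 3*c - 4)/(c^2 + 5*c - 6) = (c^2 - 3*c - 4)/(c^2 + 5*c - 6)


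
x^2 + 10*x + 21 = (x + 3)*(x + 7)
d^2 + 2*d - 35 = (d - 5)*(d + 7)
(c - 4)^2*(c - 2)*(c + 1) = c^4 - 9*c^3 + 22*c^2 - 32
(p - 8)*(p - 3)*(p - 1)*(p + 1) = p^4 - 11*p^3 + 23*p^2 + 11*p - 24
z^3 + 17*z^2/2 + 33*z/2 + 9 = (z + 1)*(z + 3/2)*(z + 6)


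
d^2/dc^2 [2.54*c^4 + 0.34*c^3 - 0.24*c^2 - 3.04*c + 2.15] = 30.48*c^2 + 2.04*c - 0.48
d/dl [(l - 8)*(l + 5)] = 2*l - 3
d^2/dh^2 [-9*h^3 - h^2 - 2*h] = -54*h - 2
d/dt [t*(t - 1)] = 2*t - 1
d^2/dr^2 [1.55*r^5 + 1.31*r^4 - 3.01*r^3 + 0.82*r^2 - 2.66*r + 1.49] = 31.0*r^3 + 15.72*r^2 - 18.06*r + 1.64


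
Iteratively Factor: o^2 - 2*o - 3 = (o - 3)*(o + 1)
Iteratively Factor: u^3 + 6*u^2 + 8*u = (u)*(u^2 + 6*u + 8) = u*(u + 2)*(u + 4)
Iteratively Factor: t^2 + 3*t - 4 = (t - 1)*(t + 4)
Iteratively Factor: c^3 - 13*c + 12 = (c - 3)*(c^2 + 3*c - 4) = (c - 3)*(c - 1)*(c + 4)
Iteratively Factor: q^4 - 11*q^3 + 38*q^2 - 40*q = (q)*(q^3 - 11*q^2 + 38*q - 40) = q*(q - 4)*(q^2 - 7*q + 10) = q*(q - 5)*(q - 4)*(q - 2)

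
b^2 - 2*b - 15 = (b - 5)*(b + 3)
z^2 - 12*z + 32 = (z - 8)*(z - 4)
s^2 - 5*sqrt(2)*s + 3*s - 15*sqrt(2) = (s + 3)*(s - 5*sqrt(2))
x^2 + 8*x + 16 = (x + 4)^2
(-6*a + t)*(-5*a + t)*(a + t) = 30*a^3 + 19*a^2*t - 10*a*t^2 + t^3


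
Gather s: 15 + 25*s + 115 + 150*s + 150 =175*s + 280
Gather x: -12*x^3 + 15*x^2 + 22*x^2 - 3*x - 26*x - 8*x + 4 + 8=-12*x^3 + 37*x^2 - 37*x + 12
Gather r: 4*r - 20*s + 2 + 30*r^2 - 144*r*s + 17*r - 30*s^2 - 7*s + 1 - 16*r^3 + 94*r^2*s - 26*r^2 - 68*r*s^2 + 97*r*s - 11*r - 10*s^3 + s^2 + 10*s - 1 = -16*r^3 + r^2*(94*s + 4) + r*(-68*s^2 - 47*s + 10) - 10*s^3 - 29*s^2 - 17*s + 2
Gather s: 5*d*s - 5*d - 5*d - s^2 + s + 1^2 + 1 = -10*d - s^2 + s*(5*d + 1) + 2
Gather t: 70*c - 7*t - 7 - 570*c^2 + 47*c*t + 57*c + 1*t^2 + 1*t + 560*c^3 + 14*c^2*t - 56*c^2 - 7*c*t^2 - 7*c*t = 560*c^3 - 626*c^2 + 127*c + t^2*(1 - 7*c) + t*(14*c^2 + 40*c - 6) - 7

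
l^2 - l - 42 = (l - 7)*(l + 6)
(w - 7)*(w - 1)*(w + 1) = w^3 - 7*w^2 - w + 7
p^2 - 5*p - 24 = (p - 8)*(p + 3)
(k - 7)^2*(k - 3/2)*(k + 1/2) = k^4 - 15*k^3 + 249*k^2/4 - 77*k/2 - 147/4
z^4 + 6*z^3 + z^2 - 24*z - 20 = (z - 2)*(z + 1)*(z + 2)*(z + 5)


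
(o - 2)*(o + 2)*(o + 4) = o^3 + 4*o^2 - 4*o - 16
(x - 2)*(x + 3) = x^2 + x - 6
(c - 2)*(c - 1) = c^2 - 3*c + 2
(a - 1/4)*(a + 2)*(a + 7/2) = a^3 + 21*a^2/4 + 45*a/8 - 7/4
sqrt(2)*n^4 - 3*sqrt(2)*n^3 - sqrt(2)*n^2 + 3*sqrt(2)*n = n*(n - 3)*(n - 1)*(sqrt(2)*n + sqrt(2))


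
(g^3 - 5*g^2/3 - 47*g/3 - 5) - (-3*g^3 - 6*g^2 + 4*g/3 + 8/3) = 4*g^3 + 13*g^2/3 - 17*g - 23/3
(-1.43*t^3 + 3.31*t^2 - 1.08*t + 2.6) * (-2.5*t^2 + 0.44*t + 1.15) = 3.575*t^5 - 8.9042*t^4 + 2.5119*t^3 - 3.1687*t^2 - 0.0979999999999999*t + 2.99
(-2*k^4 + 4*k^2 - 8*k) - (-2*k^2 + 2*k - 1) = -2*k^4 + 6*k^2 - 10*k + 1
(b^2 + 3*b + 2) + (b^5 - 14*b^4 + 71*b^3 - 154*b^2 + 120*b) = b^5 - 14*b^4 + 71*b^3 - 153*b^2 + 123*b + 2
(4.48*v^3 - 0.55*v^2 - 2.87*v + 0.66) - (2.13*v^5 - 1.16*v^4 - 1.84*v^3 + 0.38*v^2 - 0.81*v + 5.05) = -2.13*v^5 + 1.16*v^4 + 6.32*v^3 - 0.93*v^2 - 2.06*v - 4.39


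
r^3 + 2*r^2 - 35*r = r*(r - 5)*(r + 7)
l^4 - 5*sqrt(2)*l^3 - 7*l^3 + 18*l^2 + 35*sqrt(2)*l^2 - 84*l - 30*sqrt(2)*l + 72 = (l - 6)*(l - 1)*(l - 3*sqrt(2))*(l - 2*sqrt(2))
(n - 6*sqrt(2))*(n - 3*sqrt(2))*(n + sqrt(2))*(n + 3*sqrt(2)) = n^4 - 5*sqrt(2)*n^3 - 30*n^2 + 90*sqrt(2)*n + 216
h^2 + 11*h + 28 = (h + 4)*(h + 7)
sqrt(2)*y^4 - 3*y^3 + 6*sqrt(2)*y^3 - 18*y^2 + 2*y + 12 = (y + 6)*(y - sqrt(2))^2*(sqrt(2)*y + 1)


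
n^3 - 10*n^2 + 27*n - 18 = (n - 6)*(n - 3)*(n - 1)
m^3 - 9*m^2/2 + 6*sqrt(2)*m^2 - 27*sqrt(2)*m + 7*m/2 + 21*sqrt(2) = (m - 7/2)*(m - 1)*(m + 6*sqrt(2))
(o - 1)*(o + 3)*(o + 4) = o^3 + 6*o^2 + 5*o - 12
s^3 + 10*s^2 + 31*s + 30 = (s + 2)*(s + 3)*(s + 5)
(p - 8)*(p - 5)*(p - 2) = p^3 - 15*p^2 + 66*p - 80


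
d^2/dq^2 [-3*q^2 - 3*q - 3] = -6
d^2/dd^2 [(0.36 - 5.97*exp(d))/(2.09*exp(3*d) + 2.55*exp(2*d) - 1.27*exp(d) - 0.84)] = (-104.310228*exp(6*d) - 81.2987010000001*exp(5*d) - 81.099789*exp(4*d) - 148.133457*exp(3*d) - 74.535876*exp(2*d) + 10.03392*exp(d) - 4.59648)*exp(d)/(9.129329*exp(9*d) + 33.415965*exp(8*d) + 24.128214*exp(7*d) - 35.037027*exp(6*d) - 41.522322*exp(5*d) + 9.330057*exp(4*d) + 18.697769*exp(3*d) + 1.333332*exp(2*d) - 2.688336*exp(d) - 0.592704)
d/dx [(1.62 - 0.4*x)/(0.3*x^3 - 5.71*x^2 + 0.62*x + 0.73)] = (0.24*x^3 - 3.742*x^2 + 18.5004*x - 1.2964)/(0.09*x^6 - 3.426*x^5 + 32.9761*x^4 - 6.6424*x^3 - 7.9522*x^2 + 0.9052*x + 0.5329)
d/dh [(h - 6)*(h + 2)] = 2*h - 4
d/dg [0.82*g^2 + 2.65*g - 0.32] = 1.64*g + 2.65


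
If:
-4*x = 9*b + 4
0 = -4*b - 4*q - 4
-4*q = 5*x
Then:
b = -36/61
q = -25/61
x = 20/61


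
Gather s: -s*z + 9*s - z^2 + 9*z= s*(9 - z) - z^2 + 9*z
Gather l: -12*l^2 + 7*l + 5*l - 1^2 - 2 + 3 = -12*l^2 + 12*l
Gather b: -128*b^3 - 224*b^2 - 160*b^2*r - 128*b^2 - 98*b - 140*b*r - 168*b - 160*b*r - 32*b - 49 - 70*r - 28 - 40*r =-128*b^3 + b^2*(-160*r - 352) + b*(-300*r - 298) - 110*r - 77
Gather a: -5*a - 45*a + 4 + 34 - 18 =20 - 50*a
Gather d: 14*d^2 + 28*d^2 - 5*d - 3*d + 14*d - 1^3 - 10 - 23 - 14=42*d^2 + 6*d - 48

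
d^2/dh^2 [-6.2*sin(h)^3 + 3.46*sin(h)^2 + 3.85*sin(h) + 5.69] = 0.79999999999999*sin(h) - 13.95*sin(3*h) + 6.92*cos(2*h)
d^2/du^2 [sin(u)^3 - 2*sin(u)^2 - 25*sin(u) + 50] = -9*sin(u)^3 + 8*sin(u)^2 + 31*sin(u) - 4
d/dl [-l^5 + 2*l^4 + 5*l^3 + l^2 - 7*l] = -5*l^4 + 8*l^3 + 15*l^2 + 2*l - 7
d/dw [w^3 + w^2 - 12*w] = 3*w^2 + 2*w - 12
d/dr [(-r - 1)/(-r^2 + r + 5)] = (r^2 - r - (r + 1)*(2*r - 1) - 5)/(-r^2 + r + 5)^2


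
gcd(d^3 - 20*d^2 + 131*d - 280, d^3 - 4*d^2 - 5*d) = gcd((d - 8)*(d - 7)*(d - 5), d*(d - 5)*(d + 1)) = d - 5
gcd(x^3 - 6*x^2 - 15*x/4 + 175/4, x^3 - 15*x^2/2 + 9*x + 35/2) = x^2 - 17*x/2 + 35/2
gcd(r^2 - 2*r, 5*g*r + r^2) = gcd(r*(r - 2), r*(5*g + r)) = r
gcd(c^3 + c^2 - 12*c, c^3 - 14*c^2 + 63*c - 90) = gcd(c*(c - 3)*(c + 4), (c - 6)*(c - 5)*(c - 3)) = c - 3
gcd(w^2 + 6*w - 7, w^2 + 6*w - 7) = w^2 + 6*w - 7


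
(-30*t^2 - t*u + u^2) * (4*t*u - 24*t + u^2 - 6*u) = -120*t^3*u + 720*t^3 - 34*t^2*u^2 + 204*t^2*u + 3*t*u^3 - 18*t*u^2 + u^4 - 6*u^3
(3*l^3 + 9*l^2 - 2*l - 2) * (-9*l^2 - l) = -27*l^5 - 84*l^4 + 9*l^3 + 20*l^2 + 2*l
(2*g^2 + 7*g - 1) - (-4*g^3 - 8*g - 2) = 4*g^3 + 2*g^2 + 15*g + 1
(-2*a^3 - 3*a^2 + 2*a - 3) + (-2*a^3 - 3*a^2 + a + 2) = -4*a^3 - 6*a^2 + 3*a - 1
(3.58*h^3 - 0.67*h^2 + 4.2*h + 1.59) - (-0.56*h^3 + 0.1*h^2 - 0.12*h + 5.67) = 4.14*h^3 - 0.77*h^2 + 4.32*h - 4.08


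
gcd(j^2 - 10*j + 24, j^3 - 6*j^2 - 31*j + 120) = 1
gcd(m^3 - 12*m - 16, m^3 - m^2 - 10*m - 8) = m^2 - 2*m - 8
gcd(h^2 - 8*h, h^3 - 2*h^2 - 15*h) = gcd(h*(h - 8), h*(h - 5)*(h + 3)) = h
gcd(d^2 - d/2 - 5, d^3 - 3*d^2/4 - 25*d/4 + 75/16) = d - 5/2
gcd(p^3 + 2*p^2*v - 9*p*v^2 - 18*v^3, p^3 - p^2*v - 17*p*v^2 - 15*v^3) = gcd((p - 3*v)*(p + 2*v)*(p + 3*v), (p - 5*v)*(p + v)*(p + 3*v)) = p + 3*v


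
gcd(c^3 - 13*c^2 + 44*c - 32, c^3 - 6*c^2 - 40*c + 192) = c^2 - 12*c + 32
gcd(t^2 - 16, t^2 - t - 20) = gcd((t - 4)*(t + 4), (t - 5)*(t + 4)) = t + 4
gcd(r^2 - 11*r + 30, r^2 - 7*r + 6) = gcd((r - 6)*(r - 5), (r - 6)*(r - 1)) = r - 6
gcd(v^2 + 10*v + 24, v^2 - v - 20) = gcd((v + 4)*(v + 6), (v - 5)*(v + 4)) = v + 4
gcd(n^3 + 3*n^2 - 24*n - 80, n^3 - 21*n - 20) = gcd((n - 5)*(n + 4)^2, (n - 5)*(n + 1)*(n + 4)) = n^2 - n - 20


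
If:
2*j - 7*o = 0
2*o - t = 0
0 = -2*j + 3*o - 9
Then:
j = -63/8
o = -9/4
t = -9/2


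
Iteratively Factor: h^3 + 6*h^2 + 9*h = (h)*(h^2 + 6*h + 9) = h*(h + 3)*(h + 3)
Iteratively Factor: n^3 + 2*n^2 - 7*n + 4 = (n + 4)*(n^2 - 2*n + 1) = (n - 1)*(n + 4)*(n - 1)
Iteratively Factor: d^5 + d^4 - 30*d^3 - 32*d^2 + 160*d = (d + 4)*(d^4 - 3*d^3 - 18*d^2 + 40*d) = (d - 2)*(d + 4)*(d^3 - d^2 - 20*d) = (d - 5)*(d - 2)*(d + 4)*(d^2 + 4*d) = (d - 5)*(d - 2)*(d + 4)^2*(d)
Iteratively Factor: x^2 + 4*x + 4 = (x + 2)*(x + 2)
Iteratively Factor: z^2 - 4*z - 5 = (z + 1)*(z - 5)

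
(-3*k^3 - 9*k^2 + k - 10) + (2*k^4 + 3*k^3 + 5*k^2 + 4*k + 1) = 2*k^4 - 4*k^2 + 5*k - 9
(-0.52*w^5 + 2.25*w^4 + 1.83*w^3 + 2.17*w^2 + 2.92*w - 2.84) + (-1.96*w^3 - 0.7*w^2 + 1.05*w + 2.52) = -0.52*w^5 + 2.25*w^4 - 0.13*w^3 + 1.47*w^2 + 3.97*w - 0.32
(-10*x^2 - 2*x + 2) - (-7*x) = -10*x^2 + 5*x + 2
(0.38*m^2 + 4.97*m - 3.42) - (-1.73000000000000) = 0.38*m^2 + 4.97*m - 1.69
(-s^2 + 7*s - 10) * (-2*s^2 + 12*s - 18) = 2*s^4 - 26*s^3 + 122*s^2 - 246*s + 180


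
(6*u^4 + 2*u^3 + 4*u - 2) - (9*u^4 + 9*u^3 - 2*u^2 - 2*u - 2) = -3*u^4 - 7*u^3 + 2*u^2 + 6*u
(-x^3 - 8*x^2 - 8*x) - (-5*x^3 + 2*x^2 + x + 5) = 4*x^3 - 10*x^2 - 9*x - 5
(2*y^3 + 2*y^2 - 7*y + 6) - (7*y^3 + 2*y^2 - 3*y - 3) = -5*y^3 - 4*y + 9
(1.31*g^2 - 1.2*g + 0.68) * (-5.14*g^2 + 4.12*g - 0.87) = -6.7334*g^4 + 11.5652*g^3 - 9.5789*g^2 + 3.8456*g - 0.5916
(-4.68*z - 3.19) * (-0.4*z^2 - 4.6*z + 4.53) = 1.872*z^3 + 22.804*z^2 - 6.5264*z - 14.4507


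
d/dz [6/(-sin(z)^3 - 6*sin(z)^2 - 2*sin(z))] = 6*(3*cos(z) + 12/tan(z) + 2*cos(z)/sin(z)^2)/(sin(z)^2 + 6*sin(z) + 2)^2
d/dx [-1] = 0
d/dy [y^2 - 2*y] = 2*y - 2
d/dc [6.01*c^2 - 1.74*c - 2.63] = 12.02*c - 1.74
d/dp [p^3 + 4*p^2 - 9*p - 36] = 3*p^2 + 8*p - 9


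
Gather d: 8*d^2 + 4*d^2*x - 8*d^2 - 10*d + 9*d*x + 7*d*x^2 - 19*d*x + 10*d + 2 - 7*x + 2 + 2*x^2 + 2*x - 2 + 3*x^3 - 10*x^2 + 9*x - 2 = 4*d^2*x + d*(7*x^2 - 10*x) + 3*x^3 - 8*x^2 + 4*x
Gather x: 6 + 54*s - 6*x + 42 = 54*s - 6*x + 48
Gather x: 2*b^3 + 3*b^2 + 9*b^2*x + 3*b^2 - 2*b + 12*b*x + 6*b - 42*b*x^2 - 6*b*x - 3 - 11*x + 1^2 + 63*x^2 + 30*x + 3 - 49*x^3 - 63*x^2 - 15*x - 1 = 2*b^3 + 6*b^2 - 42*b*x^2 + 4*b - 49*x^3 + x*(9*b^2 + 6*b + 4)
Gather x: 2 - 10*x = 2 - 10*x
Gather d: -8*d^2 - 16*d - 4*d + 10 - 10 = -8*d^2 - 20*d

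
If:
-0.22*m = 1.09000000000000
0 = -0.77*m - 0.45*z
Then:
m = -4.95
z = 8.48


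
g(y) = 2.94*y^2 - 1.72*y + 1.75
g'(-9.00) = -54.64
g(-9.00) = 255.37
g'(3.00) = 15.92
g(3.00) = 23.05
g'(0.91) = 3.63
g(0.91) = 2.62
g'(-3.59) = -22.83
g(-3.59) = 45.82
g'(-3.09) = -19.89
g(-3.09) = 35.14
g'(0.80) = 2.98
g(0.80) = 2.26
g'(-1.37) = -9.78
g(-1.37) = 9.62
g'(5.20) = 28.86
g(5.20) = 72.30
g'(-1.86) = -12.66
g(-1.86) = 15.12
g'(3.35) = 17.98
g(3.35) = 28.98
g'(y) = 5.88*y - 1.72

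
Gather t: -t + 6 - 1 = 5 - t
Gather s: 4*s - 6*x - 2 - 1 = 4*s - 6*x - 3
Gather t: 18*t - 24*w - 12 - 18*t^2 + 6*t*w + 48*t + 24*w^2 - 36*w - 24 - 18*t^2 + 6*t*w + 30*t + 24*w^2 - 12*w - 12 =-36*t^2 + t*(12*w + 96) + 48*w^2 - 72*w - 48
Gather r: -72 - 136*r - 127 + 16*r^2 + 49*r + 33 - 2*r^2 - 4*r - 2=14*r^2 - 91*r - 168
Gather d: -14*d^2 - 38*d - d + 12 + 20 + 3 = -14*d^2 - 39*d + 35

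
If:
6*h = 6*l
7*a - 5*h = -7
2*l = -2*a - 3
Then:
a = -29/24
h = -7/24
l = -7/24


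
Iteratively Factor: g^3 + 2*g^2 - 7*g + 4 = (g - 1)*(g^2 + 3*g - 4) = (g - 1)^2*(g + 4)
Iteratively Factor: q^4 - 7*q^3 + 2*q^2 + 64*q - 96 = (q - 4)*(q^3 - 3*q^2 - 10*q + 24) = (q - 4)*(q - 2)*(q^2 - q - 12) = (q - 4)*(q - 2)*(q + 3)*(q - 4)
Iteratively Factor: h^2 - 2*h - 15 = (h + 3)*(h - 5)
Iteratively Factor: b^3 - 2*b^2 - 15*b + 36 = (b - 3)*(b^2 + b - 12) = (b - 3)*(b + 4)*(b - 3)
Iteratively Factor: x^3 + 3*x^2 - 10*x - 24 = (x + 4)*(x^2 - x - 6) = (x - 3)*(x + 4)*(x + 2)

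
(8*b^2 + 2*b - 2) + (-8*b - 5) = 8*b^2 - 6*b - 7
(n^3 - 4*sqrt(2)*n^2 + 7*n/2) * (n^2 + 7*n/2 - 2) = n^5 - 4*sqrt(2)*n^4 + 7*n^4/2 - 14*sqrt(2)*n^3 + 3*n^3/2 + 8*sqrt(2)*n^2 + 49*n^2/4 - 7*n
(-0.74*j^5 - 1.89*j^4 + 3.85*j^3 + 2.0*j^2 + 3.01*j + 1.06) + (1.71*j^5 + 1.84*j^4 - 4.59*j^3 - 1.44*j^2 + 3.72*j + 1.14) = 0.97*j^5 - 0.0499999999999998*j^4 - 0.74*j^3 + 0.56*j^2 + 6.73*j + 2.2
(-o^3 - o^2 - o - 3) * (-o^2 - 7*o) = o^5 + 8*o^4 + 8*o^3 + 10*o^2 + 21*o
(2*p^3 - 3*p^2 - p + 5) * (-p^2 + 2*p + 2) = -2*p^5 + 7*p^4 - p^3 - 13*p^2 + 8*p + 10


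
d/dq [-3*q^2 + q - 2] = 1 - 6*q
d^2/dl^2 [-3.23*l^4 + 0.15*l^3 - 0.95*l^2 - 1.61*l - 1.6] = -38.76*l^2 + 0.9*l - 1.9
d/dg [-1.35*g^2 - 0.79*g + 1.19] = -2.7*g - 0.79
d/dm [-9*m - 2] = -9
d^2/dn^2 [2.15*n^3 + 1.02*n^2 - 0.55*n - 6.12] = 12.9*n + 2.04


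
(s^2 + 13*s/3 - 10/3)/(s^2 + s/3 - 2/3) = (s + 5)/(s + 1)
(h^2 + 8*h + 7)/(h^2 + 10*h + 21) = (h + 1)/(h + 3)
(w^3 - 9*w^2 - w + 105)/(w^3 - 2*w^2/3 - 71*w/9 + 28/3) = 9*(w^2 - 12*w + 35)/(9*w^2 - 33*w + 28)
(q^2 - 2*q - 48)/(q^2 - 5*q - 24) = (q + 6)/(q + 3)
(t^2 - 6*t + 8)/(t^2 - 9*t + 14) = (t - 4)/(t - 7)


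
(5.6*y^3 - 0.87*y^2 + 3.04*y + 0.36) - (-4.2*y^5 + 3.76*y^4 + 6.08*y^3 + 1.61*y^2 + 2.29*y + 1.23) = 4.2*y^5 - 3.76*y^4 - 0.48*y^3 - 2.48*y^2 + 0.75*y - 0.87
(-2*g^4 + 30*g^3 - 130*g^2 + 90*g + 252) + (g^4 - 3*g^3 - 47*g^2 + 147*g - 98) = -g^4 + 27*g^3 - 177*g^2 + 237*g + 154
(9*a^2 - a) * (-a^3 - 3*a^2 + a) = -9*a^5 - 26*a^4 + 12*a^3 - a^2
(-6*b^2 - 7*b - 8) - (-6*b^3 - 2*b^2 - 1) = 6*b^3 - 4*b^2 - 7*b - 7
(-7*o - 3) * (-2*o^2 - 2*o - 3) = 14*o^3 + 20*o^2 + 27*o + 9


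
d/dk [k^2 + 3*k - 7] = 2*k + 3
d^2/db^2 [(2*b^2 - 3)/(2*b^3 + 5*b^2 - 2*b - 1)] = 2*(8*b^6 - 48*b^4 - 192*b^3 - 159*b^2 + 72*b - 25)/(8*b^9 + 60*b^8 + 126*b^7 - 7*b^6 - 186*b^5 + 9*b^4 + 58*b^3 + 3*b^2 - 6*b - 1)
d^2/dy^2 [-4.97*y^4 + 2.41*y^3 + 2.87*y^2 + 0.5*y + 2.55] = -59.64*y^2 + 14.46*y + 5.74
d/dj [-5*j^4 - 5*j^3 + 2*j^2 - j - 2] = -20*j^3 - 15*j^2 + 4*j - 1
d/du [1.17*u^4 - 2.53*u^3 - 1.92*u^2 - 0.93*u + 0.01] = 4.68*u^3 - 7.59*u^2 - 3.84*u - 0.93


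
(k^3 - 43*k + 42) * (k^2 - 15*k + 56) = k^5 - 15*k^4 + 13*k^3 + 687*k^2 - 3038*k + 2352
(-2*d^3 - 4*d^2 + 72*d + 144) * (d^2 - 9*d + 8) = -2*d^5 + 14*d^4 + 92*d^3 - 536*d^2 - 720*d + 1152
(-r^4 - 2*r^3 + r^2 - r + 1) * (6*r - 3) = -6*r^5 - 9*r^4 + 12*r^3 - 9*r^2 + 9*r - 3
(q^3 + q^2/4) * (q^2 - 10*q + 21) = q^5 - 39*q^4/4 + 37*q^3/2 + 21*q^2/4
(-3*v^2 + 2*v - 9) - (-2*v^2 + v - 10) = -v^2 + v + 1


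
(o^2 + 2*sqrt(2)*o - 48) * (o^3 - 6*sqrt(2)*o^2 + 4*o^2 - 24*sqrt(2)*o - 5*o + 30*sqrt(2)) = o^5 - 4*sqrt(2)*o^4 + 4*o^4 - 77*o^3 - 16*sqrt(2)*o^3 - 288*o^2 + 308*sqrt(2)*o^2 + 360*o + 1152*sqrt(2)*o - 1440*sqrt(2)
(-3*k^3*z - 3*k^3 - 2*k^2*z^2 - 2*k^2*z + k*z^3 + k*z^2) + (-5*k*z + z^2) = -3*k^3*z - 3*k^3 - 2*k^2*z^2 - 2*k^2*z + k*z^3 + k*z^2 - 5*k*z + z^2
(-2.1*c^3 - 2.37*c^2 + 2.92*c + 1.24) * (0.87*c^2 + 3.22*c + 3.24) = -1.827*c^5 - 8.8239*c^4 - 11.895*c^3 + 2.8024*c^2 + 13.4536*c + 4.0176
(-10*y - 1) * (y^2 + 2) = -10*y^3 - y^2 - 20*y - 2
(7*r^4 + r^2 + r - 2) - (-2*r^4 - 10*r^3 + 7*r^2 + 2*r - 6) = 9*r^4 + 10*r^3 - 6*r^2 - r + 4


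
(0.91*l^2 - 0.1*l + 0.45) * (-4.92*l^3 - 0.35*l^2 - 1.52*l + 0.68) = -4.4772*l^5 + 0.1735*l^4 - 3.5622*l^3 + 0.6133*l^2 - 0.752*l + 0.306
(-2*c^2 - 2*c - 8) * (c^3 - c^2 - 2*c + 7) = -2*c^5 - 2*c^3 - 2*c^2 + 2*c - 56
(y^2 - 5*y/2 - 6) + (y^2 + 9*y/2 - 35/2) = 2*y^2 + 2*y - 47/2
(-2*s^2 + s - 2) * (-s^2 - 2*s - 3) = 2*s^4 + 3*s^3 + 6*s^2 + s + 6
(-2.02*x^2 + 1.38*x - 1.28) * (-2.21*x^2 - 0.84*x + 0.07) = 4.4642*x^4 - 1.353*x^3 + 1.5282*x^2 + 1.1718*x - 0.0896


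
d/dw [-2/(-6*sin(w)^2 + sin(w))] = 2*(-12/tan(w) + cos(w)/sin(w)^2)/(6*sin(w) - 1)^2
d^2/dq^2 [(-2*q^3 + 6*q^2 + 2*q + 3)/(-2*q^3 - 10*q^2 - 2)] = (-16*q^6 - 6*q^5 - 60*q^4 - 138*q^3 - 123*q^2 + 45*q + 9)/(q^9 + 15*q^8 + 75*q^7 + 128*q^6 + 30*q^5 + 75*q^4 + 3*q^3 + 15*q^2 + 1)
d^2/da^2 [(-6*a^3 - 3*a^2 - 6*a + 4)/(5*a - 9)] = 2*(-150*a^3 + 810*a^2 - 1458*a - 413)/(125*a^3 - 675*a^2 + 1215*a - 729)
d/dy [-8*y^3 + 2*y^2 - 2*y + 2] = -24*y^2 + 4*y - 2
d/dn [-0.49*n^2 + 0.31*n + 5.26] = 0.31 - 0.98*n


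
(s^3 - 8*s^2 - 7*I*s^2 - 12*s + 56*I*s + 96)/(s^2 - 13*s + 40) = (s^2 - 7*I*s - 12)/(s - 5)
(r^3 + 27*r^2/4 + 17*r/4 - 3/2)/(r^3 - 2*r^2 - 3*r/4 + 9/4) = (4*r^2 + 23*r - 6)/(4*r^2 - 12*r + 9)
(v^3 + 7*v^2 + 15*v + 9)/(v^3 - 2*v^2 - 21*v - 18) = (v + 3)/(v - 6)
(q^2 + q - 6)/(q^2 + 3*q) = (q - 2)/q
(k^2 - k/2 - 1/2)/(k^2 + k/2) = (k - 1)/k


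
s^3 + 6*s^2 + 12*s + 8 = (s + 2)^3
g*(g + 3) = g^2 + 3*g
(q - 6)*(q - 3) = q^2 - 9*q + 18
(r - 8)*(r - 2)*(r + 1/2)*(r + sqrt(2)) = r^4 - 19*r^3/2 + sqrt(2)*r^3 - 19*sqrt(2)*r^2/2 + 11*r^2 + 8*r + 11*sqrt(2)*r + 8*sqrt(2)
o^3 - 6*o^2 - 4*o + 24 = (o - 6)*(o - 2)*(o + 2)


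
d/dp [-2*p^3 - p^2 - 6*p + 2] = -6*p^2 - 2*p - 6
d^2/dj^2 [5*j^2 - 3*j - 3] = 10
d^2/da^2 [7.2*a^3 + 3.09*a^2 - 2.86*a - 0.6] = 43.2*a + 6.18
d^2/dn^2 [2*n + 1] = 0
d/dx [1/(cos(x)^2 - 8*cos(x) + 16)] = 2*sin(x)/(cos(x) - 4)^3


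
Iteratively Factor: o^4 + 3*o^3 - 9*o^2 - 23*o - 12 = (o + 1)*(o^3 + 2*o^2 - 11*o - 12) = (o - 3)*(o + 1)*(o^2 + 5*o + 4) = (o - 3)*(o + 1)*(o + 4)*(o + 1)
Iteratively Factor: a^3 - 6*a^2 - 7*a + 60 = (a + 3)*(a^2 - 9*a + 20) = (a - 5)*(a + 3)*(a - 4)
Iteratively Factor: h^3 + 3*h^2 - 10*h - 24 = (h - 3)*(h^2 + 6*h + 8) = (h - 3)*(h + 4)*(h + 2)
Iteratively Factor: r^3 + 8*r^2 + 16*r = (r + 4)*(r^2 + 4*r) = (r + 4)^2*(r)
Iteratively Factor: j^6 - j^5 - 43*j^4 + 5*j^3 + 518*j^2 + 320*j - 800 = (j + 4)*(j^5 - 5*j^4 - 23*j^3 + 97*j^2 + 130*j - 200) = (j - 5)*(j + 4)*(j^4 - 23*j^2 - 18*j + 40) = (j - 5)*(j - 1)*(j + 4)*(j^3 + j^2 - 22*j - 40) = (j - 5)*(j - 1)*(j + 4)^2*(j^2 - 3*j - 10) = (j - 5)*(j - 1)*(j + 2)*(j + 4)^2*(j - 5)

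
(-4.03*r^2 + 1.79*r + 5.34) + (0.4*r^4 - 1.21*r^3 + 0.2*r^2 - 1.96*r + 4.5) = 0.4*r^4 - 1.21*r^3 - 3.83*r^2 - 0.17*r + 9.84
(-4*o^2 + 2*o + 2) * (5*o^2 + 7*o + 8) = -20*o^4 - 18*o^3 - 8*o^2 + 30*o + 16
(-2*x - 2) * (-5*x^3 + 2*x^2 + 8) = 10*x^4 + 6*x^3 - 4*x^2 - 16*x - 16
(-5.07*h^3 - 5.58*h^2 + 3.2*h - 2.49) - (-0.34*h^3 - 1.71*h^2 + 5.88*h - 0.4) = -4.73*h^3 - 3.87*h^2 - 2.68*h - 2.09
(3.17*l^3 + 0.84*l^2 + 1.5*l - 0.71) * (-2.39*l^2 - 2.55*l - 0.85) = -7.5763*l^5 - 10.0911*l^4 - 8.4215*l^3 - 2.8421*l^2 + 0.5355*l + 0.6035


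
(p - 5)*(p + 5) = p^2 - 25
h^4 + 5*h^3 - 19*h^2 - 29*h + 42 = (h - 3)*(h - 1)*(h + 2)*(h + 7)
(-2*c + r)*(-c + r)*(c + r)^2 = 2*c^4 + c^3*r - 3*c^2*r^2 - c*r^3 + r^4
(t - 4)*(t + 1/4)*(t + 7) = t^3 + 13*t^2/4 - 109*t/4 - 7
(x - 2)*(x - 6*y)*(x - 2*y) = x^3 - 8*x^2*y - 2*x^2 + 12*x*y^2 + 16*x*y - 24*y^2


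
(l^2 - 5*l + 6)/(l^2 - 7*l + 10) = (l - 3)/(l - 5)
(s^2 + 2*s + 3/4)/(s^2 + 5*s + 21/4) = (2*s + 1)/(2*s + 7)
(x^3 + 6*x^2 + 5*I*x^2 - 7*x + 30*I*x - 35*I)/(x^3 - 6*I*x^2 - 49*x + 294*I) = (x^2 + x*(-1 + 5*I) - 5*I)/(x^2 - x*(7 + 6*I) + 42*I)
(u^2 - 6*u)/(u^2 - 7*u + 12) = u*(u - 6)/(u^2 - 7*u + 12)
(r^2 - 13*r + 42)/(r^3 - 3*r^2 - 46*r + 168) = (r - 7)/(r^2 + 3*r - 28)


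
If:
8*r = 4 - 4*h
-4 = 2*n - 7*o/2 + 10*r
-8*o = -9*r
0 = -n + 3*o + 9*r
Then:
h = 621/493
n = -792/493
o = -72/493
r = -64/493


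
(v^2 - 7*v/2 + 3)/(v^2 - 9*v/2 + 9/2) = (v - 2)/(v - 3)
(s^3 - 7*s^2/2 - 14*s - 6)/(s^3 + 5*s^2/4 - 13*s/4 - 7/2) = 2*(2*s^2 - 11*s - 6)/(4*s^2 - 3*s - 7)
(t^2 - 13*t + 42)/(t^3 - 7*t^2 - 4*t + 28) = (t - 6)/(t^2 - 4)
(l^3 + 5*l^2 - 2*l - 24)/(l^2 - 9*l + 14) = (l^2 + 7*l + 12)/(l - 7)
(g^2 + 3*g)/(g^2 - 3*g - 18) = g/(g - 6)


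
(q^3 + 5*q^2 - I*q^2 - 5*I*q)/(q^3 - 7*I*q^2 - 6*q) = (q + 5)/(q - 6*I)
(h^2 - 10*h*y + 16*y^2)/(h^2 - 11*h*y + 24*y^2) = (-h + 2*y)/(-h + 3*y)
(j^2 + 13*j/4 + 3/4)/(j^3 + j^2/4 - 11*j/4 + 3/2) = (4*j^2 + 13*j + 3)/(4*j^3 + j^2 - 11*j + 6)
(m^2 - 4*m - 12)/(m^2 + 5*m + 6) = (m - 6)/(m + 3)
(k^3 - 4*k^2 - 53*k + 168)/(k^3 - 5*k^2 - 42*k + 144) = (k + 7)/(k + 6)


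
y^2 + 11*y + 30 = (y + 5)*(y + 6)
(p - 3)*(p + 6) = p^2 + 3*p - 18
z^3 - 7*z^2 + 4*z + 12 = (z - 6)*(z - 2)*(z + 1)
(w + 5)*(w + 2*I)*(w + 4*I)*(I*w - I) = I*w^4 - 6*w^3 + 4*I*w^3 - 24*w^2 - 13*I*w^2 + 30*w - 32*I*w + 40*I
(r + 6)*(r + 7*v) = r^2 + 7*r*v + 6*r + 42*v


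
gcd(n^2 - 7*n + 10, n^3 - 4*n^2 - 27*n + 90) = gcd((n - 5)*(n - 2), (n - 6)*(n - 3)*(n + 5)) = 1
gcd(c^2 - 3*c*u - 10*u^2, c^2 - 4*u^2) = c + 2*u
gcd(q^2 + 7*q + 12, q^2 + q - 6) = q + 3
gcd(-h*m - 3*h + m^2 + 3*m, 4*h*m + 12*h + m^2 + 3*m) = m + 3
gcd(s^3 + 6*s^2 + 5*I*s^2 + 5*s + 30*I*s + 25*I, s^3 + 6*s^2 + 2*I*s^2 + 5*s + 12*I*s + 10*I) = s^2 + 6*s + 5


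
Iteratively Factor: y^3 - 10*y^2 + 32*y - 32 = (y - 4)*(y^2 - 6*y + 8) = (y - 4)^2*(y - 2)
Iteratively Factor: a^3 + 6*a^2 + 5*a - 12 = (a - 1)*(a^2 + 7*a + 12) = (a - 1)*(a + 4)*(a + 3)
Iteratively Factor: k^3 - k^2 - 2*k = (k + 1)*(k^2 - 2*k) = k*(k + 1)*(k - 2)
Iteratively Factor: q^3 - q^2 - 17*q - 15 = (q + 3)*(q^2 - 4*q - 5) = (q - 5)*(q + 3)*(q + 1)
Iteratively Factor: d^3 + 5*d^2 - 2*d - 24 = (d + 3)*(d^2 + 2*d - 8) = (d + 3)*(d + 4)*(d - 2)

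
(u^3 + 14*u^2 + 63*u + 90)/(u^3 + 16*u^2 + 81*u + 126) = (u + 5)/(u + 7)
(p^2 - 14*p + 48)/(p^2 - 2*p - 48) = (p - 6)/(p + 6)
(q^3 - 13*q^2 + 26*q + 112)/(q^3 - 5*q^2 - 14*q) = (q - 8)/q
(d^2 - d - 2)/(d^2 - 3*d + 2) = (d + 1)/(d - 1)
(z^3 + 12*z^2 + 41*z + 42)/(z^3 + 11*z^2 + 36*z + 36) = (z + 7)/(z + 6)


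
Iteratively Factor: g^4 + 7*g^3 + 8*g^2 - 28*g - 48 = (g + 3)*(g^3 + 4*g^2 - 4*g - 16) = (g + 3)*(g + 4)*(g^2 - 4) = (g - 2)*(g + 3)*(g + 4)*(g + 2)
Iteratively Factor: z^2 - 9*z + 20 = (z - 4)*(z - 5)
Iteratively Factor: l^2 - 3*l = (l - 3)*(l)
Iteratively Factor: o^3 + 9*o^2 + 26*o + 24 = (o + 4)*(o^2 + 5*o + 6) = (o + 2)*(o + 4)*(o + 3)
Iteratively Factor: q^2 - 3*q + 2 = (q - 2)*(q - 1)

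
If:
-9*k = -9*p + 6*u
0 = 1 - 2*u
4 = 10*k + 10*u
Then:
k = -1/10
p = 7/30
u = 1/2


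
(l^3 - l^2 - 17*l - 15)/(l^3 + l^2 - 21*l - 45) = (l + 1)/(l + 3)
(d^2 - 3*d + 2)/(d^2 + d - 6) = (d - 1)/(d + 3)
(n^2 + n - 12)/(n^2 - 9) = (n + 4)/(n + 3)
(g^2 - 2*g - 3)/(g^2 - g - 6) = (g + 1)/(g + 2)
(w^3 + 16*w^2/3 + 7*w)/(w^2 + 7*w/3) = w + 3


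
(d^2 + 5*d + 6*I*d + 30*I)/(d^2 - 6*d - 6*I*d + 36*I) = (d^2 + d*(5 + 6*I) + 30*I)/(d^2 - 6*d*(1 + I) + 36*I)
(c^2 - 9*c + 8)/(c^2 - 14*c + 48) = (c - 1)/(c - 6)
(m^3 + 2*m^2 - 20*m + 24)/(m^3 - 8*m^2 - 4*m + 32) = (m^2 + 4*m - 12)/(m^2 - 6*m - 16)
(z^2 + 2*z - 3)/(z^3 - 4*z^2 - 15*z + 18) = 1/(z - 6)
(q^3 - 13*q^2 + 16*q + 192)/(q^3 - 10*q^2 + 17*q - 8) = (q^2 - 5*q - 24)/(q^2 - 2*q + 1)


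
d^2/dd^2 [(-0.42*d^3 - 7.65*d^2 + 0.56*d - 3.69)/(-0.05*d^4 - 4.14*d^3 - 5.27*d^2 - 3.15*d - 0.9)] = (0.0021*d^9 + 0.114750000000001*d^8 + 8.82048000000003*d^7 + 237.281058*d^6 - 83.3349359999997*d^5 + 78.0416099999998*d^4 + 625.760413999999*d^3 + 716.106366*d^2 + 303.01911*d + 53.79291)/(0.000125*d^12 + 0.03105*d^11 + 2.610465*d^10 + 77.526909*d^9 + 279.062061*d^8 + 513.006588*d^7 + 607.907798*d^6 + 504.357975*d^5 + 302.404455*d^4 + 130.958775*d^3 + 39.59685*d^2 + 7.6545*d + 0.729)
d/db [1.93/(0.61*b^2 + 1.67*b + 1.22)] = (-2.3546*b - 3.2231)/(0.61*b^2 + 1.67*b + 1.22)^2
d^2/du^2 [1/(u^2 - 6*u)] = 2*(-u*(u - 6) + 4*(u - 3)^2)/(u^3*(u - 6)^3)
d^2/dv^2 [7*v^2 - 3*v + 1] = 14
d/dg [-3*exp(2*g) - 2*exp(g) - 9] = (-6*exp(g) - 2)*exp(g)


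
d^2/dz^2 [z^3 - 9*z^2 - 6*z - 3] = 6*z - 18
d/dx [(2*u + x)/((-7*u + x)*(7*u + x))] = (-49*u^2 - 4*u*x - x^2)/(2401*u^4 - 98*u^2*x^2 + x^4)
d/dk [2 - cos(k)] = sin(k)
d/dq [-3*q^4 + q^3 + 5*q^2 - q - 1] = -12*q^3 + 3*q^2 + 10*q - 1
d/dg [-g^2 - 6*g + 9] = -2*g - 6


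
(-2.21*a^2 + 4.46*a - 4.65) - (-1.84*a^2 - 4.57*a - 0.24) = -0.37*a^2 + 9.03*a - 4.41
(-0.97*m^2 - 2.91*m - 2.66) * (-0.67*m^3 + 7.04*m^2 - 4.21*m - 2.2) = 0.6499*m^5 - 4.8791*m^4 - 14.6205*m^3 - 4.3413*m^2 + 17.6006*m + 5.852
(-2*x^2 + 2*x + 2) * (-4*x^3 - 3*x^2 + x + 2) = 8*x^5 - 2*x^4 - 16*x^3 - 8*x^2 + 6*x + 4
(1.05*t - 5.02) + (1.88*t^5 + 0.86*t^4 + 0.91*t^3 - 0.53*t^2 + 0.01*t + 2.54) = 1.88*t^5 + 0.86*t^4 + 0.91*t^3 - 0.53*t^2 + 1.06*t - 2.48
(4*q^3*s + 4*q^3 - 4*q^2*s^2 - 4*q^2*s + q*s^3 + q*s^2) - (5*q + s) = 4*q^3*s + 4*q^3 - 4*q^2*s^2 - 4*q^2*s + q*s^3 + q*s^2 - 5*q - s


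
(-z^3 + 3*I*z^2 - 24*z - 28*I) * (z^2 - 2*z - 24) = -z^5 + 2*z^4 + 3*I*z^4 - 6*I*z^3 + 48*z^2 - 100*I*z^2 + 576*z + 56*I*z + 672*I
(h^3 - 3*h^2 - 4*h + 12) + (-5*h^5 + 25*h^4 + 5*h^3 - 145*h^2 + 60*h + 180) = -5*h^5 + 25*h^4 + 6*h^3 - 148*h^2 + 56*h + 192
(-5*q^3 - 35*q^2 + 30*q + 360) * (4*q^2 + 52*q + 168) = -20*q^5 - 400*q^4 - 2540*q^3 - 2880*q^2 + 23760*q + 60480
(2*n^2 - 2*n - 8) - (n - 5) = 2*n^2 - 3*n - 3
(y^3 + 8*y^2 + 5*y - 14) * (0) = 0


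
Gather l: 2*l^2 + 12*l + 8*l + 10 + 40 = 2*l^2 + 20*l + 50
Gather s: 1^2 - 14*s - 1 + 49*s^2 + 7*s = 49*s^2 - 7*s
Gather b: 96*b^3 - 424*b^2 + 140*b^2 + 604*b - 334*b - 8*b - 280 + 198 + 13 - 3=96*b^3 - 284*b^2 + 262*b - 72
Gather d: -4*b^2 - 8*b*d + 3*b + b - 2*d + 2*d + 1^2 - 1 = -4*b^2 - 8*b*d + 4*b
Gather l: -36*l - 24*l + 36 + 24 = 60 - 60*l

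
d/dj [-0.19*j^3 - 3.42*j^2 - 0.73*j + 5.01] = -0.57*j^2 - 6.84*j - 0.73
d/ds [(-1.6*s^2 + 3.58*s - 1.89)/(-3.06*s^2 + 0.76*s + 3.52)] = (9.7388*s^2 - 22.8308*s + 14.038)/(9.3636*s^4 - 4.6512*s^3 - 20.9648*s^2 + 5.3504*s + 12.3904)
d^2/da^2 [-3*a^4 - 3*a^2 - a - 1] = -36*a^2 - 6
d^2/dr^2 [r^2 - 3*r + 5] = 2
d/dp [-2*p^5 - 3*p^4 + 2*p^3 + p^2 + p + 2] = -10*p^4 - 12*p^3 + 6*p^2 + 2*p + 1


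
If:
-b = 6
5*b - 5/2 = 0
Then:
No Solution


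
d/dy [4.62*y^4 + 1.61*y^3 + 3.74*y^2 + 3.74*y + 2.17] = 18.48*y^3 + 4.83*y^2 + 7.48*y + 3.74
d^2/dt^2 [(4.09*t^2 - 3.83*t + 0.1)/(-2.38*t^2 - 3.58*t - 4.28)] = (2.8421709430404e-14*t^4 + 113.086176*t^3 + 246.575616*t^2 - 239.195712*t - 267.740096)/(13.481272*t^6 + 60.835656*t^5 + 164.239992*t^4 + 264.686584*t^3 + 295.355952*t^2 + 196.739616*t + 78.402752)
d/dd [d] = 1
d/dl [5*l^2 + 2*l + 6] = 10*l + 2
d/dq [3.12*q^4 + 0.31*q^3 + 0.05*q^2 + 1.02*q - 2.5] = 12.48*q^3 + 0.93*q^2 + 0.1*q + 1.02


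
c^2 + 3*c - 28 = (c - 4)*(c + 7)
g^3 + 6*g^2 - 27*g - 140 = (g - 5)*(g + 4)*(g + 7)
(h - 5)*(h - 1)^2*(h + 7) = h^4 - 38*h^2 + 72*h - 35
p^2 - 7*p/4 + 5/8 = (p - 5/4)*(p - 1/2)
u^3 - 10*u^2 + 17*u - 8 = (u - 8)*(u - 1)^2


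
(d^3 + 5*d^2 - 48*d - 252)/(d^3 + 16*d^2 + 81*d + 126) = (d^2 - d - 42)/(d^2 + 10*d + 21)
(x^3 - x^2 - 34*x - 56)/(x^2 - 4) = (x^2 - 3*x - 28)/(x - 2)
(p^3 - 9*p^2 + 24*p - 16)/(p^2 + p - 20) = (p^2 - 5*p + 4)/(p + 5)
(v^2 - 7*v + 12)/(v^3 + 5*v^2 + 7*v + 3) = (v^2 - 7*v + 12)/(v^3 + 5*v^2 + 7*v + 3)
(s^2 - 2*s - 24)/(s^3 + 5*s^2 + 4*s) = (s - 6)/(s*(s + 1))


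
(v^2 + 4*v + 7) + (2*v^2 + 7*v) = 3*v^2 + 11*v + 7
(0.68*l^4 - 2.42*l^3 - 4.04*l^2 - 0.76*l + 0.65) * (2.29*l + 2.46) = 1.5572*l^5 - 3.869*l^4 - 15.2048*l^3 - 11.6788*l^2 - 0.3811*l + 1.599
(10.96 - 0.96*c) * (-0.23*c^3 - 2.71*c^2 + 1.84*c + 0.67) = 0.2208*c^4 + 0.0807999999999995*c^3 - 31.468*c^2 + 19.5232*c + 7.3432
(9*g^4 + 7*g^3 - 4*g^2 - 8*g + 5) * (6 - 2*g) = -18*g^5 + 40*g^4 + 50*g^3 - 8*g^2 - 58*g + 30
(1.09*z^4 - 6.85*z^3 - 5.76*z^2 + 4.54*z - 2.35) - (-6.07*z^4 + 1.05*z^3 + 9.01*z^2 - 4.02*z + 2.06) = 7.16*z^4 - 7.9*z^3 - 14.77*z^2 + 8.56*z - 4.41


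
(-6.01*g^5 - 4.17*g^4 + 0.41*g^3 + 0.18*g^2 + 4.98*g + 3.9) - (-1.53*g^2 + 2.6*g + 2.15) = -6.01*g^5 - 4.17*g^4 + 0.41*g^3 + 1.71*g^2 + 2.38*g + 1.75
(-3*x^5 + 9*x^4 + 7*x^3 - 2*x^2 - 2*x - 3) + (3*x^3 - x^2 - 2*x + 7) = -3*x^5 + 9*x^4 + 10*x^3 - 3*x^2 - 4*x + 4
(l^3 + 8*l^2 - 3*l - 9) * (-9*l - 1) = -9*l^4 - 73*l^3 + 19*l^2 + 84*l + 9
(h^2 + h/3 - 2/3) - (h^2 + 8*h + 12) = -23*h/3 - 38/3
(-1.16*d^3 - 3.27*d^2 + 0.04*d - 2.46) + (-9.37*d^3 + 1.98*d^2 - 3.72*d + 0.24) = -10.53*d^3 - 1.29*d^2 - 3.68*d - 2.22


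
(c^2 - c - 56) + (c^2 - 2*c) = 2*c^2 - 3*c - 56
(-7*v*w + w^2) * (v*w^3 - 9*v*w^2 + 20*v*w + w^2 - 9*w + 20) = -7*v^2*w^4 + 63*v^2*w^3 - 140*v^2*w^2 + v*w^5 - 9*v*w^4 + 13*v*w^3 + 63*v*w^2 - 140*v*w + w^4 - 9*w^3 + 20*w^2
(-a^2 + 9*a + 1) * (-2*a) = 2*a^3 - 18*a^2 - 2*a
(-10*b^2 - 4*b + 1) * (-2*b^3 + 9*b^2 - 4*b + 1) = 20*b^5 - 82*b^4 + 2*b^3 + 15*b^2 - 8*b + 1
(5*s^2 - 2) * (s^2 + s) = 5*s^4 + 5*s^3 - 2*s^2 - 2*s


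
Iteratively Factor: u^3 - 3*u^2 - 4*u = (u)*(u^2 - 3*u - 4) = u*(u + 1)*(u - 4)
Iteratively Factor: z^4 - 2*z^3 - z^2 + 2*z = (z - 2)*(z^3 - z) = z*(z - 2)*(z^2 - 1) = z*(z - 2)*(z - 1)*(z + 1)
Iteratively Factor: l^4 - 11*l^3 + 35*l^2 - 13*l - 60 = (l + 1)*(l^3 - 12*l^2 + 47*l - 60) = (l - 3)*(l + 1)*(l^2 - 9*l + 20) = (l - 4)*(l - 3)*(l + 1)*(l - 5)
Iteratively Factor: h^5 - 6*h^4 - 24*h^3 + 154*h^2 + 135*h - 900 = (h - 5)*(h^4 - h^3 - 29*h^2 + 9*h + 180) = (h - 5)*(h - 3)*(h^3 + 2*h^2 - 23*h - 60) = (h - 5)^2*(h - 3)*(h^2 + 7*h + 12) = (h - 5)^2*(h - 3)*(h + 4)*(h + 3)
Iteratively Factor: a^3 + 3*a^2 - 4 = (a - 1)*(a^2 + 4*a + 4) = (a - 1)*(a + 2)*(a + 2)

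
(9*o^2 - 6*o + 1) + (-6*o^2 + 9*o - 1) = 3*o^2 + 3*o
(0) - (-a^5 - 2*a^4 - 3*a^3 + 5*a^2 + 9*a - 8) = a^5 + 2*a^4 + 3*a^3 - 5*a^2 - 9*a + 8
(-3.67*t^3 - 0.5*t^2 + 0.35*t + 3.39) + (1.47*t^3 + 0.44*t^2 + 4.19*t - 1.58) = -2.2*t^3 - 0.06*t^2 + 4.54*t + 1.81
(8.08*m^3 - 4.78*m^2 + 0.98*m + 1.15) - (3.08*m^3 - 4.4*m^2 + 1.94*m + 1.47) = 5.0*m^3 - 0.38*m^2 - 0.96*m - 0.32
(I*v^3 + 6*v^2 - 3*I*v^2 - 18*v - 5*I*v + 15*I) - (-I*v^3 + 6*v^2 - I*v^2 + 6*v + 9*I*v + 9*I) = 2*I*v^3 - 2*I*v^2 - 24*v - 14*I*v + 6*I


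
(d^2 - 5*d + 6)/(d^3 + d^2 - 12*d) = (d - 2)/(d*(d + 4))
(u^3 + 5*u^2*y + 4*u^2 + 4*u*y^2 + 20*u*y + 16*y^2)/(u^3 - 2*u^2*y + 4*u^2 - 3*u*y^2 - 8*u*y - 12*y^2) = (-u - 4*y)/(-u + 3*y)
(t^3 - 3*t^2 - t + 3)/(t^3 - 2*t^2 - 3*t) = (t - 1)/t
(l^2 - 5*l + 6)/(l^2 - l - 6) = (l - 2)/(l + 2)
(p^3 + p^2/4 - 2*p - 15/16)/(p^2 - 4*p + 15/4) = (8*p^2 + 14*p + 5)/(4*(2*p - 5))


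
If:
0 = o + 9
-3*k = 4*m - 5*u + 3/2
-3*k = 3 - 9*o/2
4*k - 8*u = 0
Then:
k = -29/2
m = 23/16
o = -9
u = -29/4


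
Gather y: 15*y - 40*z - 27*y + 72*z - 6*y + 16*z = -18*y + 48*z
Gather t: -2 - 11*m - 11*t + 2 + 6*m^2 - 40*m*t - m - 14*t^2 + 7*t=6*m^2 - 12*m - 14*t^2 + t*(-40*m - 4)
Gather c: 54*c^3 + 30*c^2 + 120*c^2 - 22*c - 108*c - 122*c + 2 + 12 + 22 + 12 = 54*c^3 + 150*c^2 - 252*c + 48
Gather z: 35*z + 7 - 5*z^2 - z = -5*z^2 + 34*z + 7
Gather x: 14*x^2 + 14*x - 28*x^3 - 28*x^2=-28*x^3 - 14*x^2 + 14*x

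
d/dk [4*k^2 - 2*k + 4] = 8*k - 2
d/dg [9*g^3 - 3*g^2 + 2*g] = 27*g^2 - 6*g + 2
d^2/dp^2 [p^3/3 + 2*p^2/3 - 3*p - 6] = 2*p + 4/3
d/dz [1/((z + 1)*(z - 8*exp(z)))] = (-z + (z + 1)*(8*exp(z) - 1) + 8*exp(z))/((z + 1)^2*(z - 8*exp(z))^2)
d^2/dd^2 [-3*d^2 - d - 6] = -6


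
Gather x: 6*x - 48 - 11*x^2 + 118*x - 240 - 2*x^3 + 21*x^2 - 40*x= -2*x^3 + 10*x^2 + 84*x - 288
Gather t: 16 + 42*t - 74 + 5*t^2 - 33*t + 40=5*t^2 + 9*t - 18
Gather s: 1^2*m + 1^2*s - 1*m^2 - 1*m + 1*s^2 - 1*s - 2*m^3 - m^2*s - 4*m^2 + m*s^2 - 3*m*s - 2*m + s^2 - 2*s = -2*m^3 - 5*m^2 - 2*m + s^2*(m + 2) + s*(-m^2 - 3*m - 2)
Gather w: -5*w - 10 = -5*w - 10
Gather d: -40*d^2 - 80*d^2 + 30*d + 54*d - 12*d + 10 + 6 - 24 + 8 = -120*d^2 + 72*d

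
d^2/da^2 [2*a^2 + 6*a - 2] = 4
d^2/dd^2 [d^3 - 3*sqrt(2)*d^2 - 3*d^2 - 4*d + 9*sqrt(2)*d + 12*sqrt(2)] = 6*d - 6*sqrt(2) - 6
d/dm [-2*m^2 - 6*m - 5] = -4*m - 6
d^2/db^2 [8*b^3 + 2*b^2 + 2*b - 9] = 48*b + 4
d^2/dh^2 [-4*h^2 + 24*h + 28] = -8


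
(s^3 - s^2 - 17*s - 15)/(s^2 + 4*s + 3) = s - 5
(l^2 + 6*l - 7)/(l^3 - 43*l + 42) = 1/(l - 6)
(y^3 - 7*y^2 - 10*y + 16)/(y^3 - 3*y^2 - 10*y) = (y^2 - 9*y + 8)/(y*(y - 5))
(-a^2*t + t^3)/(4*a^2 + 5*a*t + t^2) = t*(-a + t)/(4*a + t)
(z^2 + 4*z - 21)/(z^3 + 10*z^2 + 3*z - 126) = 1/(z + 6)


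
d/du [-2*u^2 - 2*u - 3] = -4*u - 2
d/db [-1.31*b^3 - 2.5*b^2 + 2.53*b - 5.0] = -3.93*b^2 - 5.0*b + 2.53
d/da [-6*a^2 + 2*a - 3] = 2 - 12*a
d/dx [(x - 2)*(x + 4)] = 2*x + 2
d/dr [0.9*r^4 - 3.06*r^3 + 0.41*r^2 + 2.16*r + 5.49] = 3.6*r^3 - 9.18*r^2 + 0.82*r + 2.16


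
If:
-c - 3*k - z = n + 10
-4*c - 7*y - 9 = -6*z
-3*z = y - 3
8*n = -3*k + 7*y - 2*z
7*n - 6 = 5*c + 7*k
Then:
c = 43/8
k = -2077/378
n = -1207/1512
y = -49/18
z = 103/54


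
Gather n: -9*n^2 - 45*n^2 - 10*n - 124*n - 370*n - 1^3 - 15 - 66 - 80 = -54*n^2 - 504*n - 162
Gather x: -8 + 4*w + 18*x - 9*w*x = 4*w + x*(18 - 9*w) - 8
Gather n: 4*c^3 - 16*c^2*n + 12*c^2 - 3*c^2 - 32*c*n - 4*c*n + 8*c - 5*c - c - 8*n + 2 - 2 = 4*c^3 + 9*c^2 + 2*c + n*(-16*c^2 - 36*c - 8)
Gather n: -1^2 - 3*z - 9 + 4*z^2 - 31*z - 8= 4*z^2 - 34*z - 18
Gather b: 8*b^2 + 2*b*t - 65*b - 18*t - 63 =8*b^2 + b*(2*t - 65) - 18*t - 63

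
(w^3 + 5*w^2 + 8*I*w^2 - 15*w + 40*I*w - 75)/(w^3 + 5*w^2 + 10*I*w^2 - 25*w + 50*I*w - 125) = (w + 3*I)/(w + 5*I)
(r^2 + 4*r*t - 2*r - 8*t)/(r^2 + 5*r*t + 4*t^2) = (r - 2)/(r + t)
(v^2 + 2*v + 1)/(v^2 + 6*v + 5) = (v + 1)/(v + 5)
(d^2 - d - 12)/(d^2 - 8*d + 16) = (d + 3)/(d - 4)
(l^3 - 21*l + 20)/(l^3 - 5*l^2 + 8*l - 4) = (l^2 + l - 20)/(l^2 - 4*l + 4)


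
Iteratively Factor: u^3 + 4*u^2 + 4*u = (u + 2)*(u^2 + 2*u) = u*(u + 2)*(u + 2)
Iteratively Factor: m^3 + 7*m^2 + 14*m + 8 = (m + 2)*(m^2 + 5*m + 4) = (m + 2)*(m + 4)*(m + 1)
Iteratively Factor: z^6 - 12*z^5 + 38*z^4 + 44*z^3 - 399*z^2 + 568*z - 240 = (z - 1)*(z^5 - 11*z^4 + 27*z^3 + 71*z^2 - 328*z + 240) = (z - 4)*(z - 1)*(z^4 - 7*z^3 - z^2 + 67*z - 60) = (z - 4)*(z - 1)*(z + 3)*(z^3 - 10*z^2 + 29*z - 20) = (z - 4)*(z - 1)^2*(z + 3)*(z^2 - 9*z + 20) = (z - 4)^2*(z - 1)^2*(z + 3)*(z - 5)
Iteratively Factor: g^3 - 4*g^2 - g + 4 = (g + 1)*(g^2 - 5*g + 4) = (g - 1)*(g + 1)*(g - 4)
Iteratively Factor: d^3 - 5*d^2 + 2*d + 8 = (d + 1)*(d^2 - 6*d + 8) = (d - 2)*(d + 1)*(d - 4)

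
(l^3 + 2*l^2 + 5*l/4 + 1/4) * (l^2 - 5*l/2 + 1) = l^5 - l^4/2 - 11*l^3/4 - 7*l^2/8 + 5*l/8 + 1/4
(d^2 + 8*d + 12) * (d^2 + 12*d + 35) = d^4 + 20*d^3 + 143*d^2 + 424*d + 420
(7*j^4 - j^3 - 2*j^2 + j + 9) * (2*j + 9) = 14*j^5 + 61*j^4 - 13*j^3 - 16*j^2 + 27*j + 81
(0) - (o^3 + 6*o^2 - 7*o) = -o^3 - 6*o^2 + 7*o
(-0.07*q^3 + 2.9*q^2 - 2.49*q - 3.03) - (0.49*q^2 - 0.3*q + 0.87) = -0.07*q^3 + 2.41*q^2 - 2.19*q - 3.9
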